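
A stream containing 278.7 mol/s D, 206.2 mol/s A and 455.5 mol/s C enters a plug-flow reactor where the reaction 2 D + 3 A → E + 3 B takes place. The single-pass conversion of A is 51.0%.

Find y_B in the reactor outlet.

A reacted = 0.51 × 206.2 = 105.2 mol/s; ν_A = −3, so ξ = 105.2/3 = 35.05 mol/s.
Outlet amounts (n = n₀ + ν ξ):
  D: 278.7 − 2(35.05) = 208.6
  A: 206.2 − 3(35.05) = 101
  E: 0 + 1(35.05) = 35.05
  B: 0 + 3(35.05) = 105.2
  C: 455.5 (inert)
Total out = 905.3 mol/s; y_B = 105.2 / 905.3 = 0.1162.

0.116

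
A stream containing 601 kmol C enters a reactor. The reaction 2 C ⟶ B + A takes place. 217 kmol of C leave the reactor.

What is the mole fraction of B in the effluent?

0.319

For C: n = n₀ − 2ξ → 217 = 601 − 2ξ, giving ξ = 192 kmol.
Outlet amounts (n = n₀ + ν ξ):
  C: 601 − 2(192) = 217
  B: 0 + 1(192) = 192
  A: 0 + 1(192) = 192
Total out = 601 kmol; y_B = 192 / 601 = 0.3195.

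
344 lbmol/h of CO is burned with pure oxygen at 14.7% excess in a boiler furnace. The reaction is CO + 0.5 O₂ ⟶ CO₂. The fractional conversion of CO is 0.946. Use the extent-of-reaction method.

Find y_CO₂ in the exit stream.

0.86

Stoichiometric O₂ = 0.5 × 344 = 172 lbmol/h; O₂ fed = 172 × 1.147 = 197.3 lbmol/h.
Fuel reacted = 0.946 × 344 → ξ = 325.4 lbmol/h.
Outlet (n = n₀ + ν ξ):
  CO: 344 − 1(325.4) = 18.58
  O₂: 197.3 − 0.5(325.4) = 34.57
  CO₂: 0 + 1(325.4) = 325.4
Total out = 378.6 lbmol/h; y_CO₂ = 325.4 / 378.6 = 0.8596.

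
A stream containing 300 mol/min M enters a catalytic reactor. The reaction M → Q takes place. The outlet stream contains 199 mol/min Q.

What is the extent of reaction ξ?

For Q: n = n₀ + 1ξ → 199 = 0 + 1ξ, giving ξ = 199 mol/min.
Outlet amounts (n = n₀ + ν ξ):
  M: 300 − 1(199) = 101
  Q: 0 + 1(199) = 199

ξ = 199 mol/min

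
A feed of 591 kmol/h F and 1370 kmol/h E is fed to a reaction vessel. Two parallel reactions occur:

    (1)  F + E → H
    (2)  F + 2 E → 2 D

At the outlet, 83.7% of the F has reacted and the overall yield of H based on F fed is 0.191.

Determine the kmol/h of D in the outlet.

Yield of H: 1ξ₁ / 591 = 0.191 → ξ₁ = 112.9 kmol/h.
Conversion of F: 1ξ₁ + 1ξ₂ = 0.837 × 591 = 494.7 → ξ₂ = 381.8 kmol/h.
Outlet amounts (n = n₀ + Σ ν·ξ):
  F: 591 − 1(112.9) − 1(381.8) = 96.33
  E: 1370 − 1(112.9) − 2(381.8) = 493.5
  H: 0 + 1(112.9) = 112.9
  D: 0 + 2(381.8) = 763.6

764 kmol/h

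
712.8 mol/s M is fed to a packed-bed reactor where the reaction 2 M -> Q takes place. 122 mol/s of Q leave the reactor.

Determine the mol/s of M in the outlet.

For Q: n = n₀ + 1ξ → 122 = 0 + 1ξ, giving ξ = 122 mol/s.
Outlet amounts (n = n₀ + ν ξ):
  M: 712.8 − 2(122) = 468.8
  Q: 0 + 1(122) = 122

469 mol/s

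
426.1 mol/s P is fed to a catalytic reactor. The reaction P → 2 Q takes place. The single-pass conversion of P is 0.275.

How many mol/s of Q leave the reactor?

234 mol/s

P reacted = 0.275 × 426.1 = 117.2 mol/s; ν_P = −1, so ξ = 117.2/1 = 117.2 mol/s.
Outlet amounts (n = n₀ + ν ξ):
  P: 426.1 − 1(117.2) = 308.9
  Q: 0 + 2(117.2) = 234.4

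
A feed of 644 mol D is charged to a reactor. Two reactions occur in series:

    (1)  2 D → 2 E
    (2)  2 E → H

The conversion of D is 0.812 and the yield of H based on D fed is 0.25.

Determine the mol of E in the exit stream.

201 mol

Conversion of D: D consumed = 2ξ₁ = 0.812 × 644 → ξ₁ = 261.5 mol.
Yield of H: 1ξ₂ / 644 = 0.25 → ξ₂ = 161 mol.
Outlet amounts (n = n₀ + Σ ν·ξ):
  D: 644 − 2(261.5) = 121.1
  E: 0 + 2(261.5) − 2(161) = 200.9
  H: 0 + 1(161) = 161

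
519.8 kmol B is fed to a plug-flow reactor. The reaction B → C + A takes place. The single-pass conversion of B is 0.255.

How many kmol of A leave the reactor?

B reacted = 0.255 × 519.8 = 132.5 kmol; ν_B = −1, so ξ = 132.5/1 = 132.5 kmol.
Outlet amounts (n = n₀ + ν ξ):
  B: 519.8 − 1(132.5) = 387.3
  C: 0 + 1(132.5) = 132.5
  A: 0 + 1(132.5) = 132.5

133 kmol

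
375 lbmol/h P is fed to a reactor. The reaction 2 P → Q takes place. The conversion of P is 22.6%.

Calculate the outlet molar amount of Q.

42.4 lbmol/h

P reacted = 0.226 × 375 = 84.75 lbmol/h; ν_P = −2, so ξ = 84.75/2 = 42.38 lbmol/h.
Outlet amounts (n = n₀ + ν ξ):
  P: 375 − 2(42.38) = 290.2
  Q: 0 + 1(42.38) = 42.38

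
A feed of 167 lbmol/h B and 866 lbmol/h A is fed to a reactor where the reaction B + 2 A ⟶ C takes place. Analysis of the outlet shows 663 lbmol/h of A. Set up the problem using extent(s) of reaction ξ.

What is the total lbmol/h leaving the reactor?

830 lbmol/h

For A: n = n₀ − 2ξ → 663 = 866 − 2ξ, giving ξ = 101.5 lbmol/h.
Outlet amounts (n = n₀ + ν ξ):
  B: 167 − 1(101.5) = 65.5
  A: 866 − 2(101.5) = 663
  C: 0 + 1(101.5) = 101.5
Total out = 65.5 + 663 + 101.5 = 830 lbmol/h.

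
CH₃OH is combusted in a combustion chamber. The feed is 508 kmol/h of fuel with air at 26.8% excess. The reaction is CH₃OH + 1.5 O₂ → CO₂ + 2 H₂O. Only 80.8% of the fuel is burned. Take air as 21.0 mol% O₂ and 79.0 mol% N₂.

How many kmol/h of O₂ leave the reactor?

Stoichiometric O₂ = 1.5 × 508 = 762 kmol/h; O₂ fed = 762 × 1.268 = 966.2 kmol/h.
N₂ fed = 966.2 × 79/21 = 3635 kmol/h.
Fuel reacted = 0.808 × 508 → ξ = 410.5 kmol/h.
Outlet (n = n₀ + ν ξ):
  CH₃OH: 508 − 1(410.5) = 97.54
  O₂: 966.2 − 1.5(410.5) = 350.5
  N₂: 3635 (inert)
  CO₂: 0 + 1(410.5) = 410.5
  H₂O: 0 + 2(410.5) = 820.9

351 kmol/h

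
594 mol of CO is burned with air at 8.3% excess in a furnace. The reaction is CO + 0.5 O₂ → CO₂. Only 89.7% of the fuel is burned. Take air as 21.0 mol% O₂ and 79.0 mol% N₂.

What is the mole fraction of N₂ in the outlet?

Stoichiometric O₂ = 0.5 × 594 = 297 mol; O₂ fed = 297 × 1.083 = 321.7 mol.
N₂ fed = 321.7 × 79/21 = 1210 mol.
Fuel reacted = 0.897 × 594 → ξ = 532.8 mol.
Outlet (n = n₀ + ν ξ):
  CO: 594 − 1(532.8) = 61.18
  O₂: 321.7 − 0.5(532.8) = 55.24
  N₂: 1210 (inert)
  CO₂: 0 + 1(532.8) = 532.8
Total out = 1859 mol; y_N₂ = 1210 / 1859 = 0.6508.

0.651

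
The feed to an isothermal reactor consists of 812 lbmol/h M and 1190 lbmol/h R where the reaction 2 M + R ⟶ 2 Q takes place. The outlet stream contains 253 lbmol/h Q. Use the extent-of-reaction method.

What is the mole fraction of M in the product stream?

0.298

For Q: n = n₀ + 2ξ → 253 = 0 + 2ξ, giving ξ = 126.5 lbmol/h.
Outlet amounts (n = n₀ + ν ξ):
  M: 812 − 2(126.5) = 559
  R: 1190 − 1(126.5) = 1064
  Q: 0 + 2(126.5) = 253
Total out = 1876 lbmol/h; y_M = 559 / 1876 = 0.2981.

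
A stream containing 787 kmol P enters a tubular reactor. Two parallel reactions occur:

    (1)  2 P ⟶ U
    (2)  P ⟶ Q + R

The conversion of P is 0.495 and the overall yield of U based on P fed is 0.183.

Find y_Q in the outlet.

Yield of U: 1ξ₁ / 787 = 0.183 → ξ₁ = 144 kmol.
Conversion of P: 2ξ₁ + 1ξ₂ = 0.495 × 787 = 389.6 → ξ₂ = 101.5 kmol.
Outlet amounts (n = n₀ + Σ ν·ξ):
  P: 787 − 2(144) − 1(101.5) = 397.4
  U: 0 + 1(144) = 144
  Q: 0 + 1(101.5) = 101.5
  R: 0 + 1(101.5) = 101.5
Total out = 744.5 kmol; y_Q = 101.5 / 744.5 = 0.1364.

0.136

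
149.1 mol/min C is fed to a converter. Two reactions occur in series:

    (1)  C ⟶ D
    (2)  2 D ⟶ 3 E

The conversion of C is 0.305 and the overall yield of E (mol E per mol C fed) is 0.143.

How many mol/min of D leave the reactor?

31.3 mol/min

Conversion of C: C consumed = 1ξ₁ = 0.305 × 149.1 → ξ₁ = 45.48 mol/min.
Yield of E: 3ξ₂ / 149.1 = 0.143 → ξ₂ = 7.107 mol/min.
Outlet amounts (n = n₀ + Σ ν·ξ):
  C: 149.1 − 1(45.48) = 103.6
  D: 0 + 1(45.48) − 2(7.107) = 31.26
  E: 0 + 3(7.107) = 21.32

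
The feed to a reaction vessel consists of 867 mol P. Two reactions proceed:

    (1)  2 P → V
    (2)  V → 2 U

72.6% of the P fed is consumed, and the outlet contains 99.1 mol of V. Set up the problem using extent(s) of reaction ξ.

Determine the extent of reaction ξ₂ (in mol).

Conversion of P: P consumed = 2ξ₁ = 0.726 × 867 → ξ₁ = 314.7 mol.
V balance: n_V = 0 + 1ξ₁ − 1ξ₂ = 99.1 → ξ₂ = (1·314.7 − 99.1)/1 = 215.6 mol.
Outlet amounts (n = n₀ + Σ ν·ξ):
  P: 867 − 2(314.7) = 237.6
  V: 0 + 1(314.7) − 1(215.6) = 99.1
  U: 0 + 2(215.6) = 431.2

ξ₂ = 216 mol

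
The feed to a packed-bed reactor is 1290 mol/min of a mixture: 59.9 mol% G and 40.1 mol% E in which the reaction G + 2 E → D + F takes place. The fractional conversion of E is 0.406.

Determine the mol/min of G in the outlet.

E reacted = 0.406 × 517.3 = 210 mol/min; ν_E = −2, so ξ = 210/2 = 105 mol/min.
Outlet amounts (n = n₀ + ν ξ):
  G: 772.7 − 1(105) = 667.7
  E: 517.3 − 2(105) = 307.3
  D: 0 + 1(105) = 105
  F: 0 + 1(105) = 105

668 mol/min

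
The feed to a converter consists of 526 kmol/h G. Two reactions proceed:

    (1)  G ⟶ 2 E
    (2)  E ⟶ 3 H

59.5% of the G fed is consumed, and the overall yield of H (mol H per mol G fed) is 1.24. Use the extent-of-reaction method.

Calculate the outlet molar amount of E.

Conversion of G: G consumed = 1ξ₁ = 0.595 × 526 → ξ₁ = 313 kmol/h.
Yield of H: 3ξ₂ / 526 = 1.24 → ξ₂ = 217.4 kmol/h.
Outlet amounts (n = n₀ + Σ ν·ξ):
  G: 526 − 1(313) = 213
  E: 0 + 2(313) − 1(217.4) = 408.5
  H: 0 + 3(217.4) = 652.2

409 kmol/h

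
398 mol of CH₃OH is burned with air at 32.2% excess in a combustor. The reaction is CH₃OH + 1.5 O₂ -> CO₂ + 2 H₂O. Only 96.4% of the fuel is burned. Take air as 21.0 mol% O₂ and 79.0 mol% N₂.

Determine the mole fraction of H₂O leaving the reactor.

Stoichiometric O₂ = 1.5 × 398 = 597 mol; O₂ fed = 597 × 1.322 = 789.2 mol.
N₂ fed = 789.2 × 79/21 = 2969 mol.
Fuel reacted = 0.964 × 398 → ξ = 383.7 mol.
Outlet (n = n₀ + ν ξ):
  CH₃OH: 398 − 1(383.7) = 14.33
  O₂: 789.2 − 1.5(383.7) = 213.7
  N₂: 2969 (inert)
  CO₂: 0 + 1(383.7) = 383.7
  H₂O: 0 + 2(383.7) = 767.3
Total out = 4348 mol; y_H₂O = 767.3 / 4348 = 0.1765.

0.176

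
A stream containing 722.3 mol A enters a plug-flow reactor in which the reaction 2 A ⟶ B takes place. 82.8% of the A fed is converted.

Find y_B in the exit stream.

0.706

A reacted = 0.828 × 722.3 = 598.1 mol; ν_A = −2, so ξ = 598.1/2 = 299 mol.
Outlet amounts (n = n₀ + ν ξ):
  A: 722.3 − 2(299) = 124.2
  B: 0 + 1(299) = 299
Total out = 423.3 mol; y_B = 299 / 423.3 = 0.7065.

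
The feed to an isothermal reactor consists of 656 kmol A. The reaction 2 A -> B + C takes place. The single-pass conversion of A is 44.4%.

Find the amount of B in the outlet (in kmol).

146 kmol

A reacted = 0.444 × 656 = 291.3 kmol; ν_A = −2, so ξ = 291.3/2 = 145.6 kmol.
Outlet amounts (n = n₀ + ν ξ):
  A: 656 − 2(145.6) = 364.7
  B: 0 + 1(145.6) = 145.6
  C: 0 + 1(145.6) = 145.6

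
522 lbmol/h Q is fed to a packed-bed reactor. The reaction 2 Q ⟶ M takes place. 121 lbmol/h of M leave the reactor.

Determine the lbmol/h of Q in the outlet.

280 lbmol/h

For M: n = n₀ + 1ξ → 121 = 0 + 1ξ, giving ξ = 121 lbmol/h.
Outlet amounts (n = n₀ + ν ξ):
  Q: 522 − 2(121) = 280
  M: 0 + 1(121) = 121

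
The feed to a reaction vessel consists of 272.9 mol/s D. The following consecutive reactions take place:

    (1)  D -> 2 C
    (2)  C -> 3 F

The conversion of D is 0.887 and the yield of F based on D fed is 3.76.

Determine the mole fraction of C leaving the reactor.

0.119

Conversion of D: D consumed = 1ξ₁ = 0.887 × 272.9 → ξ₁ = 242.1 mol/s.
Yield of F: 3ξ₂ / 272.9 = 3.76 → ξ₂ = 342 mol/s.
Outlet amounts (n = n₀ + Σ ν·ξ):
  D: 272.9 − 1(242.1) = 30.84
  C: 0 + 2(242.1) − 1(342) = 142.1
  F: 0 + 3(342) = 1026
Total out = 1199 mol/s; y_C = 142.1 / 1199 = 0.1185.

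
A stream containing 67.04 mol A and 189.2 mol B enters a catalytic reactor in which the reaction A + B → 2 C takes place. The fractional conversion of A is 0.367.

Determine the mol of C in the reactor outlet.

A reacted = 0.367 × 67.04 = 24.6 mol; ν_A = −1, so ξ = 24.6/1 = 24.6 mol.
Outlet amounts (n = n₀ + ν ξ):
  A: 67.04 − 1(24.6) = 42.44
  B: 189.2 − 1(24.6) = 164.6
  C: 0 + 2(24.6) = 49.21

49.2 mol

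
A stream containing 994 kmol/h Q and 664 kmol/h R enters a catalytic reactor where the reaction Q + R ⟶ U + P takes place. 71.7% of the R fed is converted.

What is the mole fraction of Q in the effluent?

0.312

R reacted = 0.717 × 664 = 476.1 kmol/h; ν_R = −1, so ξ = 476.1/1 = 476.1 kmol/h.
Outlet amounts (n = n₀ + ν ξ):
  Q: 994 − 1(476.1) = 517.9
  R: 664 − 1(476.1) = 187.9
  U: 0 + 1(476.1) = 476.1
  P: 0 + 1(476.1) = 476.1
Total out = 1658 kmol/h; y_Q = 517.9 / 1658 = 0.3124.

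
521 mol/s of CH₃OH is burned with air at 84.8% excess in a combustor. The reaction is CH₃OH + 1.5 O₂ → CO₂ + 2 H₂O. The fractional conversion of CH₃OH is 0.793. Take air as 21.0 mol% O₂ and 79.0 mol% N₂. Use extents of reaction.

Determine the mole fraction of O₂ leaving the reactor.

0.108

Stoichiometric O₂ = 1.5 × 521 = 781.5 mol/s; O₂ fed = 781.5 × 1.848 = 1444 mol/s.
N₂ fed = 1444 × 79/21 = 5433 mol/s.
Fuel reacted = 0.793 × 521 → ξ = 413.2 mol/s.
Outlet (n = n₀ + ν ξ):
  CH₃OH: 521 − 1(413.2) = 107.8
  O₂: 1444 − 1.5(413.2) = 824.5
  N₂: 5433 (inert)
  CO₂: 0 + 1(413.2) = 413.2
  H₂O: 0 + 2(413.2) = 826.3
Total out = 7605 mol/s; y_O₂ = 824.5 / 7605 = 0.1084.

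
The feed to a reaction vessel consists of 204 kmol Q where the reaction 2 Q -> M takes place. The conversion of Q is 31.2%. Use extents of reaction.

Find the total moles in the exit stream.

Q reacted = 0.312 × 204 = 63.65 kmol; ν_Q = −2, so ξ = 63.65/2 = 31.82 kmol.
Outlet amounts (n = n₀ + ν ξ):
  Q: 204 − 2(31.82) = 140.4
  M: 0 + 1(31.82) = 31.82
Total out = 140.4 + 31.82 = 172.2 kmol.

172 kmol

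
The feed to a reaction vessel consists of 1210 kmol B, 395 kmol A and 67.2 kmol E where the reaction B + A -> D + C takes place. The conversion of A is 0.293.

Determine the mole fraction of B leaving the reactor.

A reacted = 0.293 × 395 = 115.7 kmol; ν_A = −1, so ξ = 115.7/1 = 115.7 kmol.
Outlet amounts (n = n₀ + ν ξ):
  B: 1210 − 1(115.7) = 1094
  A: 395 − 1(115.7) = 279.3
  D: 0 + 1(115.7) = 115.7
  C: 0 + 1(115.7) = 115.7
  E: 67.2 (inert)
Total out = 1672 kmol; y_B = 1094 / 1672 = 0.6544.

0.654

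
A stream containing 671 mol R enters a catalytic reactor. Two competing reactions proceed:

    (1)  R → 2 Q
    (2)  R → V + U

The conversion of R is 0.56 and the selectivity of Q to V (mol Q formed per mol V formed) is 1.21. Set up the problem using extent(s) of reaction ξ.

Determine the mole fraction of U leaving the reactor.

Conversion of R: R consumed = 0.56 × 671 = 375.8 mol = 1ξ₁ + 1ξ₂.
Selectivity: 2ξ₁ / (1ξ₂) = 1.21 → ξ₁ = 0.605 ξ₂.
Substitute: (1·0.605 + 1) ξ₂ = 375.8 → ξ₂ = 234.1 mol, ξ₁ = 141.6 mol.
Outlet amounts (n = n₀ + Σ ν·ξ):
  R: 671 − 1(141.6) − 1(234.1) = 295.2
  Q: 0 + 2(141.6) = 283.3
  V: 0 + 1(234.1) = 234.1
  U: 0 + 1(234.1) = 234.1
Total out = 1047 mol; y_U = 234.1 / 1047 = 0.2237.

0.224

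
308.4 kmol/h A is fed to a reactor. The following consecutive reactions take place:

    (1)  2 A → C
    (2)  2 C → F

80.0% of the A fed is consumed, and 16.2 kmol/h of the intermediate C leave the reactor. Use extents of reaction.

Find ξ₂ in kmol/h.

ξ₂ = 53.6 kmol/h

Conversion of A: A consumed = 2ξ₁ = 0.8 × 308.4 → ξ₁ = 123.4 kmol/h.
C balance: n_C = 0 + 1ξ₁ − 2ξ₂ = 16.2 → ξ₂ = (1·123.4 − 16.2)/2 = 53.58 kmol/h.
Outlet amounts (n = n₀ + Σ ν·ξ):
  A: 308.4 − 2(123.4) = 61.68
  C: 0 + 1(123.4) − 2(53.58) = 16.2
  F: 0 + 1(53.58) = 53.58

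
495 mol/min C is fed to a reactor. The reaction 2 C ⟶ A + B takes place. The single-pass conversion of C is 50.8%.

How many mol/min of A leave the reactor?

126 mol/min

C reacted = 0.508 × 495 = 251.5 mol/min; ν_C = −2, so ξ = 251.5/2 = 125.7 mol/min.
Outlet amounts (n = n₀ + ν ξ):
  C: 495 − 2(125.7) = 243.5
  A: 0 + 1(125.7) = 125.7
  B: 0 + 1(125.7) = 125.7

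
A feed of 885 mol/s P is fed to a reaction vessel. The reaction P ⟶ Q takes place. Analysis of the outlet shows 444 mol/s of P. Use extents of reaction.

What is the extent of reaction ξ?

ξ = 441 mol/s

For P: n = n₀ − 1ξ → 444 = 885 − 1ξ, giving ξ = 441 mol/s.
Outlet amounts (n = n₀ + ν ξ):
  P: 885 − 1(441) = 444
  Q: 0 + 1(441) = 441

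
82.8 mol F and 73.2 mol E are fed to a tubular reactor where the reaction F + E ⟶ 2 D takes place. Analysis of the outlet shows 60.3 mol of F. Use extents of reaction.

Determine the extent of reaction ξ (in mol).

For F: n = n₀ − 1ξ → 60.3 = 82.8 − 1ξ, giving ξ = 22.5 mol.
Outlet amounts (n = n₀ + ν ξ):
  F: 82.8 − 1(22.5) = 60.3
  E: 73.2 − 1(22.5) = 50.7
  D: 0 + 2(22.5) = 45

ξ = 22.5 mol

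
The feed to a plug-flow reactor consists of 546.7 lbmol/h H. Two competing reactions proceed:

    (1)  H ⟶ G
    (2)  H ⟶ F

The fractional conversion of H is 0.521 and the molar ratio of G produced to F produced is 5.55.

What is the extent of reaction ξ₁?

Conversion of H: H consumed = 0.521 × 546.7 = 284.8 lbmol/h = 1ξ₁ + 1ξ₂.
Selectivity: 1ξ₁ / (1ξ₂) = 5.55 → ξ₁ = 5.55 ξ₂.
Substitute: (1·5.55 + 1) ξ₂ = 284.8 → ξ₂ = 43.49 lbmol/h, ξ₁ = 241.3 lbmol/h.
Outlet amounts (n = n₀ + Σ ν·ξ):
  H: 546.7 − 1(241.3) − 1(43.49) = 261.9
  G: 0 + 1(241.3) = 241.3
  F: 0 + 1(43.49) = 43.49

ξ₁ = 241 lbmol/h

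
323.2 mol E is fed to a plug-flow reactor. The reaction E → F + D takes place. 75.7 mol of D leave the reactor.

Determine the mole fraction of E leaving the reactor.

For D: n = n₀ + 1ξ → 75.7 = 0 + 1ξ, giving ξ = 75.7 mol.
Outlet amounts (n = n₀ + ν ξ):
  E: 323.2 − 1(75.7) = 247.5
  F: 0 + 1(75.7) = 75.7
  D: 0 + 1(75.7) = 75.7
Total out = 398.9 mol; y_E = 247.5 / 398.9 = 0.6205.

0.62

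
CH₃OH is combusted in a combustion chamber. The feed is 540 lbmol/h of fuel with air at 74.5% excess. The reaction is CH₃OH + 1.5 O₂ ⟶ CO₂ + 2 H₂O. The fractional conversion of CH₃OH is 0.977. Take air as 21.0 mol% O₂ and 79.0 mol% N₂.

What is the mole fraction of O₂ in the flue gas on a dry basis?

Stoichiometric O₂ = 1.5 × 540 = 810 lbmol/h; O₂ fed = 810 × 1.745 = 1413 lbmol/h.
N₂ fed = 1413 × 79/21 = 5317 lbmol/h.
Fuel reacted = 0.977 × 540 → ξ = 527.6 lbmol/h.
Outlet (n = n₀ + ν ξ):
  CH₃OH: 540 − 1(527.6) = 12.42
  O₂: 1413 − 1.5(527.6) = 622.1
  N₂: 5317 (inert)
  CO₂: 0 + 1(527.6) = 527.6
  H₂O: 0 + 2(527.6) = 1055
Dry total = 6479 lbmol/h; y_O₂ (dry) = 622.1 / 6479 = 0.09601.

0.096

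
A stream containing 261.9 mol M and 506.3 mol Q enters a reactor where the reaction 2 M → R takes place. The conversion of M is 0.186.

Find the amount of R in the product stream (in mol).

24.4 mol

M reacted = 0.186 × 261.9 = 48.71 mol; ν_M = −2, so ξ = 48.71/2 = 24.36 mol.
Outlet amounts (n = n₀ + ν ξ):
  M: 261.9 − 2(24.36) = 213.2
  R: 0 + 1(24.36) = 24.36
  Q: 506.3 (inert)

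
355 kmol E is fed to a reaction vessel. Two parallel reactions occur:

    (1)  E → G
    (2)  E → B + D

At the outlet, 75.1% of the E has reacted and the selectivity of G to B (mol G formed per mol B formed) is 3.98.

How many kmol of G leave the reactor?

Conversion of E: E consumed = 0.751 × 355 = 266.6 kmol = 1ξ₁ + 1ξ₂.
Selectivity: 1ξ₁ / (1ξ₂) = 3.98 → ξ₁ = 3.98 ξ₂.
Substitute: (1·3.98 + 1) ξ₂ = 266.6 → ξ₂ = 53.54 kmol, ξ₁ = 213.1 kmol.
Outlet amounts (n = n₀ + Σ ν·ξ):
  E: 355 − 1(213.1) − 1(53.54) = 88.39
  G: 0 + 1(213.1) = 213.1
  B: 0 + 1(53.54) = 53.54
  D: 0 + 1(53.54) = 53.54

213 kmol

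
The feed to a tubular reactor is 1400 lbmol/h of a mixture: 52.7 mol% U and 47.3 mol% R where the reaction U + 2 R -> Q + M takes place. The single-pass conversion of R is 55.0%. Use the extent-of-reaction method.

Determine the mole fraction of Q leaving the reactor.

R reacted = 0.55 × 662.2 = 364.2 lbmol/h; ν_R = −2, so ξ = 364.2/2 = 182.1 lbmol/h.
Outlet amounts (n = n₀ + ν ξ):
  U: 737.8 − 1(182.1) = 555.7
  R: 662.2 − 2(182.1) = 298
  Q: 0 + 1(182.1) = 182.1
  M: 0 + 1(182.1) = 182.1
Total out = 1218 lbmol/h; y_Q = 182.1 / 1218 = 0.1495.

0.15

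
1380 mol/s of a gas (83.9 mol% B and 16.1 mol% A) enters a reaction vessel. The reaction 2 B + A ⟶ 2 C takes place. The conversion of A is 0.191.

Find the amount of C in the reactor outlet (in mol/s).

A reacted = 0.191 × 222.2 = 42.44 mol/s; ν_A = −1, so ξ = 42.44/1 = 42.44 mol/s.
Outlet amounts (n = n₀ + ν ξ):
  B: 1158 − 2(42.44) = 1073
  A: 222.2 − 1(42.44) = 179.7
  C: 0 + 2(42.44) = 84.87

84.9 mol/s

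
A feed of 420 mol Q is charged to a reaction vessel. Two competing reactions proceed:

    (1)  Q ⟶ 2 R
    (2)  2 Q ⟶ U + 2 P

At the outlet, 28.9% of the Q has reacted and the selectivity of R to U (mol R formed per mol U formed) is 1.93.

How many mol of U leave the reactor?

40.9 mol

Conversion of Q: Q consumed = 0.289 × 420 = 121.4 mol = 1ξ₁ + 2ξ₂.
Selectivity: 2ξ₁ / (1ξ₂) = 1.93 → ξ₁ = 0.965 ξ₂.
Substitute: (1·0.965 + 2) ξ₂ = 121.4 → ξ₂ = 40.94 mol, ξ₁ = 39.5 mol.
Outlet amounts (n = n₀ + Σ ν·ξ):
  Q: 420 − 1(39.5) − 2(40.94) = 298.6
  R: 0 + 2(39.5) = 79.01
  U: 0 + 1(40.94) = 40.94
  P: 0 + 2(40.94) = 81.88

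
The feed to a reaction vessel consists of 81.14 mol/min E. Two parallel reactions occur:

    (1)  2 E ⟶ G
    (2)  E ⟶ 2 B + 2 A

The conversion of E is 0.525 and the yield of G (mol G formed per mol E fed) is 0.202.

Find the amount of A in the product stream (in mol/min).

Yield of G: 1ξ₁ / 81.14 = 0.202 → ξ₁ = 16.39 mol/min.
Conversion of E: 2ξ₁ + 1ξ₂ = 0.525 × 81.14 = 42.6 → ξ₂ = 9.818 mol/min.
Outlet amounts (n = n₀ + Σ ν·ξ):
  E: 81.14 − 2(16.39) − 1(9.818) = 38.54
  G: 0 + 1(16.39) = 16.39
  B: 0 + 2(9.818) = 19.64
  A: 0 + 2(9.818) = 19.64

19.6 mol/min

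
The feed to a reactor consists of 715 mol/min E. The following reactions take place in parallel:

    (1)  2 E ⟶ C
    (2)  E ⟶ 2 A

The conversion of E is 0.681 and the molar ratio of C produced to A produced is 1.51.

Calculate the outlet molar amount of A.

Conversion of E: E consumed = 0.681 × 715 = 486.9 mol/min = 2ξ₁ + 1ξ₂.
Selectivity: 1ξ₁ / (2ξ₂) = 1.51 → ξ₁ = 3.02 ξ₂.
Substitute: (2·3.02 + 1) ξ₂ = 486.9 → ξ₂ = 69.16 mol/min, ξ₁ = 208.9 mol/min.
Outlet amounts (n = n₀ + Σ ν·ξ):
  E: 715 − 2(208.9) − 1(69.16) = 228.1
  C: 0 + 1(208.9) = 208.9
  A: 0 + 2(69.16) = 138.3

138 mol/min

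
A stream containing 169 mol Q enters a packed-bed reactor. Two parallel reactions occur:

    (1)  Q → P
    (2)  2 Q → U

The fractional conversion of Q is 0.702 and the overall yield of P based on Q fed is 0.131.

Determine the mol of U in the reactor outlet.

Yield of P: 1ξ₁ / 169 = 0.131 → ξ₁ = 22.14 mol.
Conversion of Q: 1ξ₁ + 2ξ₂ = 0.702 × 169 = 118.6 → ξ₂ = 48.25 mol.
Outlet amounts (n = n₀ + Σ ν·ξ):
  Q: 169 − 1(22.14) − 2(48.25) = 50.36
  P: 0 + 1(22.14) = 22.14
  U: 0 + 1(48.25) = 48.25

48.2 mol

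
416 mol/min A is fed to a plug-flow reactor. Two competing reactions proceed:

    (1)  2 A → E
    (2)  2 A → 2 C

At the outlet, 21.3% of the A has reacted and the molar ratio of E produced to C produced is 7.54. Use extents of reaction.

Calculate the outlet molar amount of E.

Conversion of A: A consumed = 0.213 × 416 = 88.61 mol/min = 2ξ₁ + 2ξ₂.
Selectivity: 1ξ₁ / (2ξ₂) = 7.54 → ξ₁ = 15.08 ξ₂.
Substitute: (2·15.08 + 2) ξ₂ = 88.61 → ξ₂ = 2.755 mol/min, ξ₁ = 41.55 mol/min.
Outlet amounts (n = n₀ + Σ ν·ξ):
  A: 416 − 2(41.55) − 2(2.755) = 327.4
  E: 0 + 1(41.55) = 41.55
  C: 0 + 2(2.755) = 5.51

41.5 mol/min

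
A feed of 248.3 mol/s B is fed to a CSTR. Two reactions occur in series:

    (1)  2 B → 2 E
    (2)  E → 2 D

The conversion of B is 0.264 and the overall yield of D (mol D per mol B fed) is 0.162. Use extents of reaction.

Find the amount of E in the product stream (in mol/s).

Conversion of B: B consumed = 2ξ₁ = 0.264 × 248.3 → ξ₁ = 32.78 mol/s.
Yield of D: 2ξ₂ / 248.3 = 0.162 → ξ₂ = 20.11 mol/s.
Outlet amounts (n = n₀ + Σ ν·ξ):
  B: 248.3 − 2(32.78) = 182.7
  E: 0 + 2(32.78) − 1(20.11) = 45.44
  D: 0 + 2(20.11) = 40.22

45.4 mol/s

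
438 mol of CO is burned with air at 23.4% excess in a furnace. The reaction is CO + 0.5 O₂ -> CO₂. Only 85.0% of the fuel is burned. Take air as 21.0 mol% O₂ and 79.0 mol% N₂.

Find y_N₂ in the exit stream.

0.661

Stoichiometric O₂ = 0.5 × 438 = 219 mol; O₂ fed = 219 × 1.234 = 270.2 mol.
N₂ fed = 270.2 × 79/21 = 1017 mol.
Fuel reacted = 0.85 × 438 → ξ = 372.3 mol.
Outlet (n = n₀ + ν ξ):
  CO: 438 − 1(372.3) = 65.7
  O₂: 270.2 − 0.5(372.3) = 84.1
  N₂: 1017 (inert)
  CO₂: 0 + 1(372.3) = 372.3
Total out = 1539 mol; y_N₂ = 1017 / 1539 = 0.6607.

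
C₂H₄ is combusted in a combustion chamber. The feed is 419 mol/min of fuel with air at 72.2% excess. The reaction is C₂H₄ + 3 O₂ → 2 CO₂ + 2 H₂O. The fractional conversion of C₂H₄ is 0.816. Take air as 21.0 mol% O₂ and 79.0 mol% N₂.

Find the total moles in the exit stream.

10700 mol/min

Stoichiometric O₂ = 3 × 419 = 1257 mol/min; O₂ fed = 1257 × 1.722 = 2165 mol/min.
N₂ fed = 2165 × 79/21 = 8143 mol/min.
Fuel reacted = 0.816 × 419 → ξ = 341.9 mol/min.
Outlet (n = n₀ + ν ξ):
  C₂H₄: 419 − 1(341.9) = 77.1
  O₂: 2165 − 3(341.9) = 1139
  N₂: 8143 (inert)
  CO₂: 0 + 2(341.9) = 683.8
  H₂O: 0 + 2(341.9) = 683.8
Total out = 77.1 + 1139 + 8143 + 683.8 + 683.8 = 10730 mol/min.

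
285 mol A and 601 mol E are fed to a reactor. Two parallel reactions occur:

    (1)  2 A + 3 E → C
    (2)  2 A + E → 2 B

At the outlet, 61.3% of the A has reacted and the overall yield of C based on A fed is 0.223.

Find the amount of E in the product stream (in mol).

387 mol

Yield of C: 1ξ₁ / 285 = 0.223 → ξ₁ = 63.55 mol.
Conversion of A: 2ξ₁ + 2ξ₂ = 0.613 × 285 = 174.7 → ξ₂ = 23.8 mol.
Outlet amounts (n = n₀ + Σ ν·ξ):
  A: 285 − 2(63.55) − 2(23.8) = 110.3
  E: 601 − 3(63.55) − 1(23.8) = 386.5
  C: 0 + 1(63.55) = 63.55
  B: 0 + 2(23.8) = 47.59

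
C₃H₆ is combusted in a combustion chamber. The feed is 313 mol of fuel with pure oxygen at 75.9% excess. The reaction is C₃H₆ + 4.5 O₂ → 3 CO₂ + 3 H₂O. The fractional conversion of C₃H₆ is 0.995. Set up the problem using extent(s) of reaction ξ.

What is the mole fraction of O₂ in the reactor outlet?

0.365

Stoichiometric O₂ = 4.5 × 313 = 1408 mol; O₂ fed = 1408 × 1.759 = 2478 mol.
Fuel reacted = 0.995 × 313 → ξ = 311.4 mol.
Outlet (n = n₀ + ν ξ):
  C₃H₆: 313 − 1(311.4) = 1.565
  O₂: 2478 − 4.5(311.4) = 1076
  CO₂: 0 + 3(311.4) = 934.3
  H₂O: 0 + 3(311.4) = 934.3
Total out = 2946 mol; y_O₂ = 1076 / 2946 = 0.3652.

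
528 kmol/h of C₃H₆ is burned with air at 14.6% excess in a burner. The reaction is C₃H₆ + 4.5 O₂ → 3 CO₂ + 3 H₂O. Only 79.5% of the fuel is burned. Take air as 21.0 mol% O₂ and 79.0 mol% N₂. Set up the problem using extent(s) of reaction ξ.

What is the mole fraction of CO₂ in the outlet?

Stoichiometric O₂ = 4.5 × 528 = 2376 kmol/h; O₂ fed = 2376 × 1.146 = 2723 kmol/h.
N₂ fed = 2723 × 79/21 = 10240 kmol/h.
Fuel reacted = 0.795 × 528 → ξ = 419.8 kmol/h.
Outlet (n = n₀ + ν ξ):
  C₃H₆: 528 − 1(419.8) = 108.2
  O₂: 2723 − 4.5(419.8) = 834
  N₂: 10240 (inert)
  CO₂: 0 + 3(419.8) = 1259
  H₂O: 0 + 3(419.8) = 1259
Total out = 13700 kmol/h; y_CO₂ = 1259 / 13700 = 0.09189.

0.0919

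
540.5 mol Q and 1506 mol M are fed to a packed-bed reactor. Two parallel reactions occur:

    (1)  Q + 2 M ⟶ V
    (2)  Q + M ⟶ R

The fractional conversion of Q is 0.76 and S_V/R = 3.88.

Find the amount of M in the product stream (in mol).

769 mol

Conversion of Q: Q consumed = 0.76 × 540.5 = 410.8 mol = 1ξ₁ + 1ξ₂.
Selectivity: 1ξ₁ / (1ξ₂) = 3.88 → ξ₁ = 3.88 ξ₂.
Substitute: (1·3.88 + 1) ξ₂ = 410.8 → ξ₂ = 84.18 mol, ξ₁ = 326.6 mol.
Outlet amounts (n = n₀ + Σ ν·ξ):
  Q: 540.5 − 1(326.6) − 1(84.18) = 129.7
  M: 1506 − 2(326.6) − 1(84.18) = 768.6
  V: 0 + 1(326.6) = 326.6
  R: 0 + 1(84.18) = 84.18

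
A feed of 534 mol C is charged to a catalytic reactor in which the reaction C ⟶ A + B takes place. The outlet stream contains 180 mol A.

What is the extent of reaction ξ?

For A: n = n₀ + 1ξ → 180 = 0 + 1ξ, giving ξ = 180 mol.
Outlet amounts (n = n₀ + ν ξ):
  C: 534 − 1(180) = 354
  A: 0 + 1(180) = 180
  B: 0 + 1(180) = 180

ξ = 180 mol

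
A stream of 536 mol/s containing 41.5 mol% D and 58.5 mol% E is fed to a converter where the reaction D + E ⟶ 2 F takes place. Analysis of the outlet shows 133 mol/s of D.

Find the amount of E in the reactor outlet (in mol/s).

For D: n = n₀ − 1ξ → 133 = 222.4 − 1ξ, giving ξ = 89.44 mol/s.
Outlet amounts (n = n₀ + ν ξ):
  D: 222.4 − 1(89.44) = 133
  E: 313.6 − 1(89.44) = 224.1
  F: 0 + 2(89.44) = 178.9

224 mol/s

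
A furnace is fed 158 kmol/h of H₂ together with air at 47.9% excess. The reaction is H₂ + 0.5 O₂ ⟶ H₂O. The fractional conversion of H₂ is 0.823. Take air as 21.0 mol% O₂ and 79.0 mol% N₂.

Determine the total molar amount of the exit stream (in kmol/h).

Stoichiometric O₂ = 0.5 × 158 = 79 kmol/h; O₂ fed = 79 × 1.479 = 116.8 kmol/h.
N₂ fed = 116.8 × 79/21 = 439.5 kmol/h.
Fuel reacted = 0.823 × 158 → ξ = 130 kmol/h.
Outlet (n = n₀ + ν ξ):
  H₂: 158 − 1(130) = 27.97
  O₂: 116.8 − 0.5(130) = 51.82
  N₂: 439.5 (inert)
  H₂O: 0 + 1(130) = 130
Total out = 27.97 + 51.82 + 439.5 + 130 = 649.4 kmol/h.

649 kmol/h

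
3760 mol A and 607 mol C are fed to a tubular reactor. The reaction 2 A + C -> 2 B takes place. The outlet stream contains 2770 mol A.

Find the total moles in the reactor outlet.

For A: n = n₀ − 2ξ → 2770 = 3760 − 2ξ, giving ξ = 495 mol.
Outlet amounts (n = n₀ + ν ξ):
  A: 3760 − 2(495) = 2770
  C: 607 − 1(495) = 112
  B: 0 + 2(495) = 990
Total out = 2770 + 112 + 990 = 3872 mol.

3870 mol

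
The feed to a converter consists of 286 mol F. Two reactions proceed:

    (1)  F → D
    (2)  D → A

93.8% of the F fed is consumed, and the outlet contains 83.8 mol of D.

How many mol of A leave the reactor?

184 mol

Conversion of F: F consumed = 1ξ₁ = 0.938 × 286 → ξ₁ = 268.3 mol.
D balance: n_D = 0 + 1ξ₁ − 1ξ₂ = 83.8 → ξ₂ = (1·268.3 − 83.8)/1 = 184.5 mol.
Outlet amounts (n = n₀ + Σ ν·ξ):
  F: 286 − 1(268.3) = 17.73
  D: 0 + 1(268.3) − 1(184.5) = 83.8
  A: 0 + 1(184.5) = 184.5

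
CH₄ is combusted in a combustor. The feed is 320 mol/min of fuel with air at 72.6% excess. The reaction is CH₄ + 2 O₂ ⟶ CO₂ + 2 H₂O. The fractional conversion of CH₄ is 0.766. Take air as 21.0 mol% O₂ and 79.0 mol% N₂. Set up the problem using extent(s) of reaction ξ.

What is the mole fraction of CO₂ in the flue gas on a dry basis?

Stoichiometric O₂ = 2 × 320 = 640 mol/min; O₂ fed = 640 × 1.726 = 1105 mol/min.
N₂ fed = 1105 × 79/21 = 4156 mol/min.
Fuel reacted = 0.766 × 320 → ξ = 245.1 mol/min.
Outlet (n = n₀ + ν ξ):
  CH₄: 320 − 1(245.1) = 74.88
  O₂: 1105 − 2(245.1) = 614.4
  N₂: 4156 (inert)
  CO₂: 0 + 1(245.1) = 245.1
  H₂O: 0 + 2(245.1) = 490.2
Dry total = 5090 mol/min; y_CO₂ (dry) = 245.1 / 5090 = 0.04816.

0.0482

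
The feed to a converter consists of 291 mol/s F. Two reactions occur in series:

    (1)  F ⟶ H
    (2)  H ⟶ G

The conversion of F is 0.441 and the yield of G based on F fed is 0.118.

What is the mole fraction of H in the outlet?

Conversion of F: F consumed = 1ξ₁ = 0.441 × 291 → ξ₁ = 128.3 mol/s.
Yield of G: 1ξ₂ / 291 = 0.118 → ξ₂ = 34.34 mol/s.
Outlet amounts (n = n₀ + Σ ν·ξ):
  F: 291 − 1(128.3) = 162.7
  H: 0 + 1(128.3) − 1(34.34) = 93.99
  G: 0 + 1(34.34) = 34.34
Total out = 291 mol/s; y_H = 93.99 / 291 = 0.323.

0.323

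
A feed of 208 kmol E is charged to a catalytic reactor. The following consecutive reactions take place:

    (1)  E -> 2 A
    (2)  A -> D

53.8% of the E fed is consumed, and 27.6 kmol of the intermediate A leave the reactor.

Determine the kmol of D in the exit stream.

196 kmol

Conversion of E: E consumed = 1ξ₁ = 0.538 × 208 → ξ₁ = 111.9 kmol.
A balance: n_A = 0 + 2ξ₁ − 1ξ₂ = 27.6 → ξ₂ = (2·111.9 − 27.6)/1 = 196.2 kmol.
Outlet amounts (n = n₀ + Σ ν·ξ):
  E: 208 − 1(111.9) = 96.1
  A: 0 + 2(111.9) − 1(196.2) = 27.6
  D: 0 + 1(196.2) = 196.2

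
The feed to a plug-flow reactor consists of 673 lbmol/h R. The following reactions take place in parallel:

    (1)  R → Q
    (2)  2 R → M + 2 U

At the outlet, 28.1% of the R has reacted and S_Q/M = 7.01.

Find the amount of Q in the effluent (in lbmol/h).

Conversion of R: R consumed = 0.281 × 673 = 189.1 lbmol/h = 1ξ₁ + 2ξ₂.
Selectivity: 1ξ₁ / (1ξ₂) = 7.01 → ξ₁ = 7.01 ξ₂.
Substitute: (1·7.01 + 2) ξ₂ = 189.1 → ξ₂ = 20.99 lbmol/h, ξ₁ = 147.1 lbmol/h.
Outlet amounts (n = n₀ + Σ ν·ξ):
  R: 673 − 1(147.1) − 2(20.99) = 483.9
  Q: 0 + 1(147.1) = 147.1
  M: 0 + 1(20.99) = 20.99
  U: 0 + 2(20.99) = 41.98

147 lbmol/h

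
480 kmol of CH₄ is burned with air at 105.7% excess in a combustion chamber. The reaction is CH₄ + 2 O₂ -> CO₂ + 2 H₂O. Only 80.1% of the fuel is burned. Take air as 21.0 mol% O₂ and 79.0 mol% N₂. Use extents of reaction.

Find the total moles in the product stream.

Stoichiometric O₂ = 2 × 480 = 960 kmol; O₂ fed = 960 × 2.057 = 1975 kmol.
N₂ fed = 1975 × 79/21 = 7429 kmol.
Fuel reacted = 0.801 × 480 → ξ = 384.5 kmol.
Outlet (n = n₀ + ν ξ):
  CH₄: 480 − 1(384.5) = 95.52
  O₂: 1975 − 2(384.5) = 1206
  N₂: 7429 (inert)
  CO₂: 0 + 1(384.5) = 384.5
  H₂O: 0 + 2(384.5) = 769
Total out = 95.52 + 1206 + 7429 + 384.5 + 769 = 9883 kmol.

9880 kmol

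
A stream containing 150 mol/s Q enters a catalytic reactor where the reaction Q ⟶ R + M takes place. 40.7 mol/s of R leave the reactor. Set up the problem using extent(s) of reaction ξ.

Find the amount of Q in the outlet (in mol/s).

For R: n = n₀ + 1ξ → 40.7 = 0 + 1ξ, giving ξ = 40.7 mol/s.
Outlet amounts (n = n₀ + ν ξ):
  Q: 150 − 1(40.7) = 109.3
  R: 0 + 1(40.7) = 40.7
  M: 0 + 1(40.7) = 40.7

109 mol/s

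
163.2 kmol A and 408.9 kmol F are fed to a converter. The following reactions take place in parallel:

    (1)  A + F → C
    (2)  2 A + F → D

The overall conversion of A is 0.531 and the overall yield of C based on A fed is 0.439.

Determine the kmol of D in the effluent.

7.51 kmol

Yield of C: 1ξ₁ / 163.2 = 0.439 → ξ₁ = 71.64 kmol.
Conversion of A: 1ξ₁ + 2ξ₂ = 0.531 × 163.2 = 86.66 → ξ₂ = 7.507 kmol.
Outlet amounts (n = n₀ + Σ ν·ξ):
  A: 163.2 − 1(71.64) − 2(7.507) = 76.54
  F: 408.9 − 1(71.64) − 1(7.507) = 329.7
  C: 0 + 1(71.64) = 71.64
  D: 0 + 1(7.507) = 7.507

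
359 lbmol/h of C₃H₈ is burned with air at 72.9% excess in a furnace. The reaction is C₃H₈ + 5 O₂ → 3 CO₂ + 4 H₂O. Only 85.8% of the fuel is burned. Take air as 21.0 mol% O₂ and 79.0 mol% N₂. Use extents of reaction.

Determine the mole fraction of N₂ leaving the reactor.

0.756

Stoichiometric O₂ = 5 × 359 = 1795 lbmol/h; O₂ fed = 1795 × 1.729 = 3104 lbmol/h.
N₂ fed = 3104 × 79/21 = 11680 lbmol/h.
Fuel reacted = 0.858 × 359 → ξ = 308 lbmol/h.
Outlet (n = n₀ + ν ξ):
  C₃H₈: 359 − 1(308) = 50.98
  O₂: 3104 − 5(308) = 1563
  N₂: 11680 (inert)
  CO₂: 0 + 3(308) = 924.1
  H₂O: 0 + 4(308) = 1232
Total out = 15450 lbmol/h; y_N₂ = 11680 / 15450 = 0.7559.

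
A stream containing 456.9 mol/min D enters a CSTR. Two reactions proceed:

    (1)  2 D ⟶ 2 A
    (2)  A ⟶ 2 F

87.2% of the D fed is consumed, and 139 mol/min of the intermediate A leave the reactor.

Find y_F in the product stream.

Conversion of D: D consumed = 2ξ₁ = 0.872 × 456.9 → ξ₁ = 199.2 mol/min.
A balance: n_A = 0 + 2ξ₁ − 1ξ₂ = 139 → ξ₂ = (2·199.2 − 139)/1 = 259.4 mol/min.
Outlet amounts (n = n₀ + Σ ν·ξ):
  D: 456.9 − 2(199.2) = 58.48
  A: 0 + 2(199.2) − 1(259.4) = 139
  F: 0 + 2(259.4) = 518.8
Total out = 716.3 mol/min; y_F = 518.8 / 716.3 = 0.7243.

0.724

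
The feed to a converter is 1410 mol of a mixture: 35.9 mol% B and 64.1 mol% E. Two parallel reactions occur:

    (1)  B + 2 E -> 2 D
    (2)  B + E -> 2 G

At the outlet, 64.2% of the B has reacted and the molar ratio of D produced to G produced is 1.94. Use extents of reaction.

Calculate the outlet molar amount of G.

221 mol

Conversion of B: B consumed = 0.642 × 506.2 = 325 mol = 1ξ₁ + 1ξ₂.
Selectivity: 2ξ₁ / (2ξ₂) = 1.94 → ξ₁ = 1.94 ξ₂.
Substitute: (1·1.94 + 1) ξ₂ = 325 → ξ₂ = 110.5 mol, ξ₁ = 214.4 mol.
Outlet amounts (n = n₀ + Σ ν·ξ):
  B: 506.2 − 1(214.4) − 1(110.5) = 181.2
  E: 903.8 − 2(214.4) − 1(110.5) = 364.4
  D: 0 + 2(214.4) = 428.9
  G: 0 + 2(110.5) = 221.1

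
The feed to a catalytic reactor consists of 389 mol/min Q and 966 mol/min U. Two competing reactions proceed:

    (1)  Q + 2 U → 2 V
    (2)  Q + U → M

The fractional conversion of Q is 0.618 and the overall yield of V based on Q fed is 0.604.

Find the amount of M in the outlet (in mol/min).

123 mol/min

Yield of V: 2ξ₁ / 389 = 0.604 → ξ₁ = 117.5 mol/min.
Conversion of Q: 1ξ₁ + 1ξ₂ = 0.618 × 389 = 240.4 → ξ₂ = 122.9 mol/min.
Outlet amounts (n = n₀ + Σ ν·ξ):
  Q: 389 − 1(117.5) − 1(122.9) = 148.6
  U: 966 − 2(117.5) − 1(122.9) = 608.1
  V: 0 + 2(117.5) = 235
  M: 0 + 1(122.9) = 122.9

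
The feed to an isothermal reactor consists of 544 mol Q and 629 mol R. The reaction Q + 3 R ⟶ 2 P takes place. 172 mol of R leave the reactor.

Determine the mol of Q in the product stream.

392 mol

For R: n = n₀ − 3ξ → 172 = 629 − 3ξ, giving ξ = 152.3 mol.
Outlet amounts (n = n₀ + ν ξ):
  Q: 544 − 1(152.3) = 391.7
  R: 629 − 3(152.3) = 172
  P: 0 + 2(152.3) = 304.7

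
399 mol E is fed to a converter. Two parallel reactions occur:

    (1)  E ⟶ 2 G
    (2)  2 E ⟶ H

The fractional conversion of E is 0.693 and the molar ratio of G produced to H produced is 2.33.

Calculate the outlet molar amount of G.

204 mol

Conversion of E: E consumed = 0.693 × 399 = 276.5 mol = 1ξ₁ + 2ξ₂.
Selectivity: 2ξ₁ / (1ξ₂) = 2.33 → ξ₁ = 1.165 ξ₂.
Substitute: (1·1.165 + 2) ξ₂ = 276.5 → ξ₂ = 87.36 mol, ξ₁ = 101.8 mol.
Outlet amounts (n = n₀ + Σ ν·ξ):
  E: 399 − 1(101.8) − 2(87.36) = 122.5
  G: 0 + 2(101.8) = 203.6
  H: 0 + 1(87.36) = 87.36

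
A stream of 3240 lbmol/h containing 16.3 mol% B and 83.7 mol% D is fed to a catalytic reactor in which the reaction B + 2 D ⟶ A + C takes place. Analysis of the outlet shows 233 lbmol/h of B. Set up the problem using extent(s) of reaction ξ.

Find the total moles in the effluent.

For B: n = n₀ − 1ξ → 233 = 528.1 − 1ξ, giving ξ = 295.1 lbmol/h.
Outlet amounts (n = n₀ + ν ξ):
  B: 528.1 − 1(295.1) = 233
  D: 2712 − 2(295.1) = 2122
  A: 0 + 1(295.1) = 295.1
  C: 0 + 1(295.1) = 295.1
Total out = 233 + 2122 + 295.1 + 295.1 = 2945 lbmol/h.

2940 lbmol/h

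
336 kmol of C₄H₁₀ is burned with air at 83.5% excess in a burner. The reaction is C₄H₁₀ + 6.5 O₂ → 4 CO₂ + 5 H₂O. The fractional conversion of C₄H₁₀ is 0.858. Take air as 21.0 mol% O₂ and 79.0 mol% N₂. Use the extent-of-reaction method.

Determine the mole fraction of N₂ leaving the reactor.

Stoichiometric O₂ = 6.5 × 336 = 2184 kmol; O₂ fed = 2184 × 1.835 = 4008 kmol.
N₂ fed = 4008 × 79/21 = 15080 kmol.
Fuel reacted = 0.858 × 336 → ξ = 288.3 kmol.
Outlet (n = n₀ + ν ξ):
  C₄H₁₀: 336 − 1(288.3) = 47.71
  O₂: 4008 − 6.5(288.3) = 2134
  N₂: 15080 (inert)
  CO₂: 0 + 4(288.3) = 1153
  H₂O: 0 + 5(288.3) = 1441
Total out = 19850 kmol; y_N₂ = 15080 / 19850 = 0.7594.

0.759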